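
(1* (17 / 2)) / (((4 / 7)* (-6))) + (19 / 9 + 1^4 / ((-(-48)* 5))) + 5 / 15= -11 / 360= -0.03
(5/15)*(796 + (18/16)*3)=6395/24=266.46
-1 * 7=-7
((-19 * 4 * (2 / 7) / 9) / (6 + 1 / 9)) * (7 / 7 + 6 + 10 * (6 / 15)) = -152 / 35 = -4.34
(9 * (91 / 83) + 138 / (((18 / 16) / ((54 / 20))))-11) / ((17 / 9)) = 1232802 / 7055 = 174.74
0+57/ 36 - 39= -37.42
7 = 7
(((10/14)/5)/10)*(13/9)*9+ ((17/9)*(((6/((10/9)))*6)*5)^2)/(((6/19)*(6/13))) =340119.19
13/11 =1.18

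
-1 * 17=-17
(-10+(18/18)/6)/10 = -59/60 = -0.98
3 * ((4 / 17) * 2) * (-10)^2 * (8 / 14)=9600 / 119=80.67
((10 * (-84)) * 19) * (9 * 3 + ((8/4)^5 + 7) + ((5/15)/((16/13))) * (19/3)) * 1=-6484415/6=-1080735.83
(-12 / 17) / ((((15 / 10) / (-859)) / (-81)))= -556632 / 17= -32743.06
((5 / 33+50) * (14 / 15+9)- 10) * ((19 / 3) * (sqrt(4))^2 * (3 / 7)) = 3673004 / 693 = 5300.15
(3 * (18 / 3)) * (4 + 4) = 144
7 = 7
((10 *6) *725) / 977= 43500 / 977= 44.52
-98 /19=-5.16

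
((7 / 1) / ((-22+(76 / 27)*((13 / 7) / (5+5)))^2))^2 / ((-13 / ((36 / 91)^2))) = -64596985700625 / 23299783795569079552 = -0.00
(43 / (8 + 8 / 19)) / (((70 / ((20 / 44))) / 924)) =2451 / 80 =30.64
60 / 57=20 / 19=1.05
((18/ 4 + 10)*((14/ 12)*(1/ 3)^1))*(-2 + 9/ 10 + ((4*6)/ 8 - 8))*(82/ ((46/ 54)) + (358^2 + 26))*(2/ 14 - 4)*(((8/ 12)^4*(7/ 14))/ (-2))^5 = -222702212096/ 44553356235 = -5.00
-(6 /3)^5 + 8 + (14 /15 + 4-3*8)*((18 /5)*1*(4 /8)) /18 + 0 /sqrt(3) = -1943 /75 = -25.91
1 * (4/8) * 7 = 7/2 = 3.50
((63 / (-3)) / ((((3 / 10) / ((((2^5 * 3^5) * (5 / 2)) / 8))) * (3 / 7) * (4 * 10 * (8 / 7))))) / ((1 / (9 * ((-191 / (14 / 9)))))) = 307021995 / 32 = 9594437.34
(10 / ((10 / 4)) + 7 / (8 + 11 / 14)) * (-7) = -4130 / 123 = -33.58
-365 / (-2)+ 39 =443 / 2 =221.50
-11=-11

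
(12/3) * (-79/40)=-79/10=-7.90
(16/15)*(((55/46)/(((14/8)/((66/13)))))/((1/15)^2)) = 1742400/2093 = 832.49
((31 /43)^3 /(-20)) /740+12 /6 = 2353377409 /1176703600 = 2.00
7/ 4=1.75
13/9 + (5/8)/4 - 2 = -115/288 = -0.40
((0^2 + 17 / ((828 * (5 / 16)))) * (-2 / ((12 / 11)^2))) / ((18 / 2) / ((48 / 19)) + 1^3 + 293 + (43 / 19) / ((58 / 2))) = -9067256 / 24442550685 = -0.00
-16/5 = -3.20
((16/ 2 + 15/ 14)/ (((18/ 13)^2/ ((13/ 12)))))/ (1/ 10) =51.26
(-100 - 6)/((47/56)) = -5936/47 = -126.30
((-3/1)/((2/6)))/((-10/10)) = 9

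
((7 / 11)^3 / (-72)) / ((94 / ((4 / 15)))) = -343 / 33780780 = -0.00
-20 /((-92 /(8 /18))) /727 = 20 /150489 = 0.00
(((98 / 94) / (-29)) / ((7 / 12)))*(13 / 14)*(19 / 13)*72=-8208 / 1363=-6.02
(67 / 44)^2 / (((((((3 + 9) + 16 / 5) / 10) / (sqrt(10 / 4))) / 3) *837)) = 112225 *sqrt(10) / 41050944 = 0.01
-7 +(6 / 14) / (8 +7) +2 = -174 / 35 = -4.97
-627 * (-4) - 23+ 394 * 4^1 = 4061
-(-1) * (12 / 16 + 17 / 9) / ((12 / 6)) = 95 / 72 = 1.32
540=540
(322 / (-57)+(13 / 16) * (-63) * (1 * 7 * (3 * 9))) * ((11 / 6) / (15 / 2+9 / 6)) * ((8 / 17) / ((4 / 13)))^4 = -2773576674869 / 257077638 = -10788.87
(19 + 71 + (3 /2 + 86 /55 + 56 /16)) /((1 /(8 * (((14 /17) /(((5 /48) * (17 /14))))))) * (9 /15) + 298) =133242368 /411208215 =0.32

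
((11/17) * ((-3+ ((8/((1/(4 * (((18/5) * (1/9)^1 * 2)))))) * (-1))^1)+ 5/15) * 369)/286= -26076/1105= -23.60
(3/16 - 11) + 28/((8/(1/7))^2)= -605/56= -10.80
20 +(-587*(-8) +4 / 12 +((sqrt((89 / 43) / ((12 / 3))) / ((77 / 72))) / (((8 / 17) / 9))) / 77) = 1377*sqrt(3827) / 509894 +14149 / 3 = 4716.50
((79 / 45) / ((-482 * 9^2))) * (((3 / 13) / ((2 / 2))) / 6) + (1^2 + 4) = 228395621 / 45679140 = 5.00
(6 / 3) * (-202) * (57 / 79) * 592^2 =-8070484992 / 79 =-102158037.87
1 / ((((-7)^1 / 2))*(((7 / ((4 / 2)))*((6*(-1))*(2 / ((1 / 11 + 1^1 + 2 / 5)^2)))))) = 6724 / 444675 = 0.02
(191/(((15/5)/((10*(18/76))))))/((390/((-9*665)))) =-60165/26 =-2314.04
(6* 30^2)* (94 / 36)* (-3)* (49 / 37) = -2072700 / 37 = -56018.92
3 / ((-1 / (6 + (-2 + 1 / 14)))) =-171 / 14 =-12.21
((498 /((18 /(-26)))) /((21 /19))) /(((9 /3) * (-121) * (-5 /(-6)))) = 82004 /38115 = 2.15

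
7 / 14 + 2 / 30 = 17 / 30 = 0.57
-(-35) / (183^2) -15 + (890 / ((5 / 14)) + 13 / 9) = 27666887 / 11163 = 2478.45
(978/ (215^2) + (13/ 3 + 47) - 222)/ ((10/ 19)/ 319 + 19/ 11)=-143429116226/ 1453175325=-98.70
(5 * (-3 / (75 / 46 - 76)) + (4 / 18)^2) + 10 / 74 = 3959743 / 10252737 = 0.39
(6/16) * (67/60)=0.42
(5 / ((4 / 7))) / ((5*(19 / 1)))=7 / 76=0.09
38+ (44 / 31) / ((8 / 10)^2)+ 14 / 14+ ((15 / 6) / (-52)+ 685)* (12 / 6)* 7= 7762219 / 806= 9630.54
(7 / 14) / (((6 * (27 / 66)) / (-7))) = -77 / 54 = -1.43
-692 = -692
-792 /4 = -198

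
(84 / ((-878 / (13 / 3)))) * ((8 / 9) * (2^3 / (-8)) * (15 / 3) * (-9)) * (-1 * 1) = 7280 / 439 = 16.58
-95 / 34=-2.79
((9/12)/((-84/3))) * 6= -9/56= -0.16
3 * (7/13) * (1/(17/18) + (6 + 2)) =3234/221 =14.63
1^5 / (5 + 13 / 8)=8 / 53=0.15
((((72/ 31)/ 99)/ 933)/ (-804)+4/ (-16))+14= 3517181407/ 255795012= 13.75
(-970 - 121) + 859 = -232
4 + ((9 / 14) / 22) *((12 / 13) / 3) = 4013 / 1001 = 4.01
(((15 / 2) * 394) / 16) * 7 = 1292.81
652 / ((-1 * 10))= -326 / 5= -65.20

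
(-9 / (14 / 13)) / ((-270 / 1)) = 13 / 420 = 0.03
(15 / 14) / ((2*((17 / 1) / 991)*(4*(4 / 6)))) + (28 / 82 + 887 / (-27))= -87679447 / 4215456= -20.80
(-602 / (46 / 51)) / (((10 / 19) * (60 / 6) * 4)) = -291669 / 9200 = -31.70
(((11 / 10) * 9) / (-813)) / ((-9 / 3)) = 11 / 2710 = 0.00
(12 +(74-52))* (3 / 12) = 17 / 2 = 8.50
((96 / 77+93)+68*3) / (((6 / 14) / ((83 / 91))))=635365 / 1001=634.73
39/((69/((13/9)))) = 169/207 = 0.82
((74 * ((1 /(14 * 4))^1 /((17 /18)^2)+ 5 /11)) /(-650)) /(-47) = 781477 /679829150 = 0.00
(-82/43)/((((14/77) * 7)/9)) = -4059/301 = -13.49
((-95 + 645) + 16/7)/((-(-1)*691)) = 3866/4837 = 0.80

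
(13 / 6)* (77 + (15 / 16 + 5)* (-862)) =-174759 / 16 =-10922.44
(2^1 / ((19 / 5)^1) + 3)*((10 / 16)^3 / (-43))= -8375 / 418304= -0.02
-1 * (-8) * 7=56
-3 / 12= -1 / 4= -0.25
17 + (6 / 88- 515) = -21909 / 44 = -497.93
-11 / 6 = -1.83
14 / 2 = 7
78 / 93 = 26 / 31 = 0.84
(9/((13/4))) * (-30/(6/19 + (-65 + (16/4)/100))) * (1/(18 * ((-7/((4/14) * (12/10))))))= -34200/9779861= -0.00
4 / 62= 2 / 31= 0.06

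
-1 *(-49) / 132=49 / 132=0.37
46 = 46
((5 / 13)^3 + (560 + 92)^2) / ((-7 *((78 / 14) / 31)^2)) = -2094235318217 / 1113879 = -1880128.20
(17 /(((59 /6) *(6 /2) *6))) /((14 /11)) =187 /2478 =0.08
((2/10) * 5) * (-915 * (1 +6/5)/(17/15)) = -30195/17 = -1776.18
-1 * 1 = -1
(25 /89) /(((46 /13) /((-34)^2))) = 187850 /2047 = 91.77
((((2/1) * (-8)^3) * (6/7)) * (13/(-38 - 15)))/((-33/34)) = -221.81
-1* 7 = -7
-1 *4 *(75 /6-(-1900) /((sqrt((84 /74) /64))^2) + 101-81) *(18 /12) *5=-22502825 /7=-3214689.29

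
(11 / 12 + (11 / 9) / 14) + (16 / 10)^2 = 22453 / 6300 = 3.56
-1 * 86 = -86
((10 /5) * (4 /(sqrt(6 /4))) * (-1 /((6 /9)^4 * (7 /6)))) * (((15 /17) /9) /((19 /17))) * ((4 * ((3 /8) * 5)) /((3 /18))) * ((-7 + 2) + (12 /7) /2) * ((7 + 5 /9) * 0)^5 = 0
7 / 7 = 1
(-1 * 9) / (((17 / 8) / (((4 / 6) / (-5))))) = 48 / 85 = 0.56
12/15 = 0.80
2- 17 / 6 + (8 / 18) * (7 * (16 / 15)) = 671 / 270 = 2.49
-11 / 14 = -0.79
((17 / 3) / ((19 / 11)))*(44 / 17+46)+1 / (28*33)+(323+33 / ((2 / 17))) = 13393553 / 17556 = 762.90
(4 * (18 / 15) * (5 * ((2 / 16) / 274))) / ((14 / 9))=27 / 3836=0.01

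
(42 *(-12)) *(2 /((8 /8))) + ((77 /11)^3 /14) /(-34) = -68593 /68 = -1008.72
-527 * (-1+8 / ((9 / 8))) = -28985 / 9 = -3220.56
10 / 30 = 0.33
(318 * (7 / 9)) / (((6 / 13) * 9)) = 4823 / 81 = 59.54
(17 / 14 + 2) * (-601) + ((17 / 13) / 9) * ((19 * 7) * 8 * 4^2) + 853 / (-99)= 9606671 / 18018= 533.17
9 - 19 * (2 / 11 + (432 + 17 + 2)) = -94198 / 11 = -8563.45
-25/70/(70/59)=-0.30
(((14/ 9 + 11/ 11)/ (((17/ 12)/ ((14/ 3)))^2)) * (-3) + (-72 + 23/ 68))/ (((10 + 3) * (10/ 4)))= -107407/ 22542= -4.76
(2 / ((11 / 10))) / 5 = 4 / 11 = 0.36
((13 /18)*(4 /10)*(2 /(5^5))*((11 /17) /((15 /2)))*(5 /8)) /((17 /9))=143 /27093750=0.00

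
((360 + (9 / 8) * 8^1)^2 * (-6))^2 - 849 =667433444307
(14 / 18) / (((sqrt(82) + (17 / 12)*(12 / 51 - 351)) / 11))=-0.02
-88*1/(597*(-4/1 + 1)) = 88/1791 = 0.05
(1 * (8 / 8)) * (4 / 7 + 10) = 74 / 7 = 10.57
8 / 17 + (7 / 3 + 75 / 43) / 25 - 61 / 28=-1.54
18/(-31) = -18/31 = -0.58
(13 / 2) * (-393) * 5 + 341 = -24863 / 2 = -12431.50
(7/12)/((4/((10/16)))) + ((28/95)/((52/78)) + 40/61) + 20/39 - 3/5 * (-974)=586.10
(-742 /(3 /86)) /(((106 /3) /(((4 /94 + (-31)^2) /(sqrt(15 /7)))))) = -27191738* sqrt(105) /705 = -395223.26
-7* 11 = -77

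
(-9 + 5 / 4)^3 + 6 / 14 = -208345 / 448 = -465.06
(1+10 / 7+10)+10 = 157 / 7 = 22.43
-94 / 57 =-1.65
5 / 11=0.45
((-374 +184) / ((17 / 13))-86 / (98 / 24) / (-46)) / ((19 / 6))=-16649508 / 364021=-45.74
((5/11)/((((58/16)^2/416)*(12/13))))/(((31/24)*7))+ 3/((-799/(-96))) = 3343585376/1603966133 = 2.08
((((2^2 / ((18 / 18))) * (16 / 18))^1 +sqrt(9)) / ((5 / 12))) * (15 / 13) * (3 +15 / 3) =1888 / 13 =145.23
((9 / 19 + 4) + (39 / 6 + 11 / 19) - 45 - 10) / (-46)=1651 / 1748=0.94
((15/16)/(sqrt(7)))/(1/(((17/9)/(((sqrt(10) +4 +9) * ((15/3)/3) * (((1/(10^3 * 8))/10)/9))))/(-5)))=-663000 * sqrt(7)/371 +51000 * sqrt(70)/371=-3578.00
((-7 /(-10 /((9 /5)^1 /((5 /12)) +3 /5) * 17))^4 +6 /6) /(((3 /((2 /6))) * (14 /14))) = 326803463075041 /2936285156250000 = 0.11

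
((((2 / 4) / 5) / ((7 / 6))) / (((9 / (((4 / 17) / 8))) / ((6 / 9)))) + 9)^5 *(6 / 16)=22145.67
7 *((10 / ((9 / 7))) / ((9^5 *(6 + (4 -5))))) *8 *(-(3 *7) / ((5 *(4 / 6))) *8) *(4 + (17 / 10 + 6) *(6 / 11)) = -900032 / 1476225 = -0.61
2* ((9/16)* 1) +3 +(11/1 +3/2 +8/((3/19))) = 1615/24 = 67.29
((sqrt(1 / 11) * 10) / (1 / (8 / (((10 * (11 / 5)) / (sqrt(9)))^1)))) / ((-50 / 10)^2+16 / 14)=280 * sqrt(11) / 7381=0.13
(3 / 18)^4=1 / 1296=0.00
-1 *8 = -8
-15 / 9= -5 / 3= -1.67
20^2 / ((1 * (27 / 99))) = 4400 / 3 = 1466.67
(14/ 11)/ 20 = 7/ 110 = 0.06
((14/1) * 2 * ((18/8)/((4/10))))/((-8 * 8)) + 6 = 453/128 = 3.54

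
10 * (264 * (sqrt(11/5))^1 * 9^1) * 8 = 38016 * sqrt(55) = 281934.20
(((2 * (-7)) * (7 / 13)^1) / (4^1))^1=-49 / 26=-1.88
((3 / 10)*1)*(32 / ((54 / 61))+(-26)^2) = 9614 / 45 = 213.64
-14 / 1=-14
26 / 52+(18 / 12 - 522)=-520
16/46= 8/23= 0.35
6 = 6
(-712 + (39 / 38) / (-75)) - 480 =-1132413 / 950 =-1192.01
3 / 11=0.27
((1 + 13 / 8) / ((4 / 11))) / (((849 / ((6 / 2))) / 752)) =19.18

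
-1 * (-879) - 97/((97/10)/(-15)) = 1029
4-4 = 0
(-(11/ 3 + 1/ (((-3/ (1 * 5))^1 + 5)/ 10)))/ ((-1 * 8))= 49/ 66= 0.74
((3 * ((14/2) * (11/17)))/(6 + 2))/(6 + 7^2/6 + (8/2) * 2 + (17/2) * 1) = 693/12512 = 0.06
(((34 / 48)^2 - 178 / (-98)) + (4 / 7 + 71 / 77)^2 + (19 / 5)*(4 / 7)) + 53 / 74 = 4698191969 / 631794240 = 7.44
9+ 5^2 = 34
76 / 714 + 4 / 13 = 1922 / 4641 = 0.41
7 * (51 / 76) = 357 / 76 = 4.70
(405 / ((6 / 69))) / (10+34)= 9315 / 88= 105.85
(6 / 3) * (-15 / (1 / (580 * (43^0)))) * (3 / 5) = -10440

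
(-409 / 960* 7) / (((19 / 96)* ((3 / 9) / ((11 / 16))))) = -94479 / 3040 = -31.08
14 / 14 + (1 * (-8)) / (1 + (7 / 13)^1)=-21 / 5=-4.20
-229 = -229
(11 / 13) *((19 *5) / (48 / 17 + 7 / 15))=266475 / 10907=24.43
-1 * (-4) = 4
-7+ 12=5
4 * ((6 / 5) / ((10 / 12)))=144 / 25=5.76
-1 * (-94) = 94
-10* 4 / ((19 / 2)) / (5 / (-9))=144 / 19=7.58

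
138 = 138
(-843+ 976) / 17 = 133 / 17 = 7.82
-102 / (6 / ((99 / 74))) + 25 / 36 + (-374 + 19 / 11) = -5777599 / 14652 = -394.32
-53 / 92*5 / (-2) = 265 / 184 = 1.44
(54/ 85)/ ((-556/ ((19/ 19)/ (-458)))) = 27/ 10822540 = 0.00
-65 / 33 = -1.97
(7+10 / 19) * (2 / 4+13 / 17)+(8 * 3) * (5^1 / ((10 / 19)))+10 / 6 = 239.19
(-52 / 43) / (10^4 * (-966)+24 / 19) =247 / 1973054742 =0.00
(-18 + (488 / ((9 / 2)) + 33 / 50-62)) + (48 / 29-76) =-590387 / 13050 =-45.24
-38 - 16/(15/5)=-130/3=-43.33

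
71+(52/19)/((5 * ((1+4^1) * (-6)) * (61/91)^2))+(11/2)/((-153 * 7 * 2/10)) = 268550193341/3785931450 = 70.93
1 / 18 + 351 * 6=37909 / 18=2106.06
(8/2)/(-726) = -2/363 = -0.01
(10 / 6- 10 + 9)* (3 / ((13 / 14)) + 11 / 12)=647 / 234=2.76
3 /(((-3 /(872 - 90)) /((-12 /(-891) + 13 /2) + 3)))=-2209541 /297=-7439.53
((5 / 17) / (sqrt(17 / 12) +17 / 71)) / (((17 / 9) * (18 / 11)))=-23430 / 1397893 +277255 * sqrt(51) / 23764181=0.07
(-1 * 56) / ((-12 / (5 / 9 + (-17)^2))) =36484 / 27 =1351.26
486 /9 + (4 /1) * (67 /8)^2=5353 /16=334.56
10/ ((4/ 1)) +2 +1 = 11/ 2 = 5.50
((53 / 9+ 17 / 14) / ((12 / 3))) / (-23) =-0.08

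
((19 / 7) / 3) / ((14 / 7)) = 0.45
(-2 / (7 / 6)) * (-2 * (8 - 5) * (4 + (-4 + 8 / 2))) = 288 / 7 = 41.14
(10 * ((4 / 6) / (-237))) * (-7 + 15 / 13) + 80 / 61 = 832160 / 563823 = 1.48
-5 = -5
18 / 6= 3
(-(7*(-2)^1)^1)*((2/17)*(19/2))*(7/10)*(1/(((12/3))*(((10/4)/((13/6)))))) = 12103/5100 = 2.37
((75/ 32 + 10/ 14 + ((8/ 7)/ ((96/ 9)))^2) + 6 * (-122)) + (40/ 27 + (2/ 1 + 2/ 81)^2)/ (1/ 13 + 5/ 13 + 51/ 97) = -9263831489767/ 12808121760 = -723.28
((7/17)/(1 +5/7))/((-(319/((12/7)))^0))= -49/204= -0.24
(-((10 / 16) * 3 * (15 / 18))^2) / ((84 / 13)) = -8125 / 21504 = -0.38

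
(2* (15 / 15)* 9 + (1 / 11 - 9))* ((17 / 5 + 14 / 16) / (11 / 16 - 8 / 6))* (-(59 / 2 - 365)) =-625860 / 31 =-20189.03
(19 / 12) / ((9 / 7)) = 1.23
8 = 8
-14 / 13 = -1.08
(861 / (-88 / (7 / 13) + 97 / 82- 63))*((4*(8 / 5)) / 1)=-5271616 / 215485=-24.46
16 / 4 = 4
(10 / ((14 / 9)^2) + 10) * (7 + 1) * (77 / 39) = 223.22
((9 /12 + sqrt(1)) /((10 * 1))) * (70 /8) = 49 /32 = 1.53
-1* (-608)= 608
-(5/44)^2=-25/1936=-0.01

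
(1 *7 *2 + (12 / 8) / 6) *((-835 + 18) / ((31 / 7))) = -325983 / 124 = -2628.90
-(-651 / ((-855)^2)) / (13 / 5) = 217 / 633555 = 0.00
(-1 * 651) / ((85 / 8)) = -5208 / 85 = -61.27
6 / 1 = 6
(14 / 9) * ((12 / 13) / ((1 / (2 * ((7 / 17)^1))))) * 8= 6272 / 663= 9.46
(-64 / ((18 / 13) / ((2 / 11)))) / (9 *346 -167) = -832 / 291753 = -0.00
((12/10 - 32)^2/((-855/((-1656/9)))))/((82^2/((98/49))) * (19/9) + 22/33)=1090936/37931125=0.03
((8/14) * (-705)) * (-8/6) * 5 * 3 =56400/7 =8057.14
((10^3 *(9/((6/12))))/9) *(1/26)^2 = 500/169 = 2.96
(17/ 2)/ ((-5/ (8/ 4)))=-17/ 5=-3.40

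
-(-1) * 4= 4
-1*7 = -7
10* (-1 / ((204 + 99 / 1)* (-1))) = 10 / 303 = 0.03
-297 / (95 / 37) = -10989 / 95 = -115.67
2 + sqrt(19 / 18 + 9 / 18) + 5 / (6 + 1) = sqrt(14) / 3 + 19 / 7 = 3.96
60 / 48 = 5 / 4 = 1.25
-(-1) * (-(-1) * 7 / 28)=1 / 4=0.25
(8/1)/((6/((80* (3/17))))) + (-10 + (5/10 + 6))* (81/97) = 52441/3298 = 15.90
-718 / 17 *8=-5744 / 17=-337.88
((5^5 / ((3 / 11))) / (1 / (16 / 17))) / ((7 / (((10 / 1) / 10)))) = 1540.62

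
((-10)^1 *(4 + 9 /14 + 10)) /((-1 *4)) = 1025 /28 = 36.61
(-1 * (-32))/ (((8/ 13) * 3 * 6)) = 26/ 9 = 2.89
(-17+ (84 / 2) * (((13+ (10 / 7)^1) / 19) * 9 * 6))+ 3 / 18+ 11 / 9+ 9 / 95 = 2918627 / 1710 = 1706.80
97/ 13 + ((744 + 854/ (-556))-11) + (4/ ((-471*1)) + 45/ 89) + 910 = 249879729569/ 151495266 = 1649.42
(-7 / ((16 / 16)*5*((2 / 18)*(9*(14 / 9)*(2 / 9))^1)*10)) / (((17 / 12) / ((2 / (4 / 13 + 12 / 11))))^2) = -14907321 / 36125000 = -0.41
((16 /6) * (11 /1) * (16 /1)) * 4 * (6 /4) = 2816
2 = 2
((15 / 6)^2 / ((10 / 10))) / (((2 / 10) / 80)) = 2500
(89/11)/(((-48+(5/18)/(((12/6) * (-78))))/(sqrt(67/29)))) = -0.26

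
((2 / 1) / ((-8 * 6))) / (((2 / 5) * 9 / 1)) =-5 / 432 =-0.01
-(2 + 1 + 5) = -8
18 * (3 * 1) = 54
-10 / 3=-3.33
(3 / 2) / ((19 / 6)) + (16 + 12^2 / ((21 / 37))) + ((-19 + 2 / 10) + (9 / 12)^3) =10717027 / 42560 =251.81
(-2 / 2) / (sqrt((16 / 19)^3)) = -19*sqrt(19) / 64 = -1.29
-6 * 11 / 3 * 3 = -66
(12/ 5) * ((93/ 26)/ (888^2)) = 31/ 2847520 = 0.00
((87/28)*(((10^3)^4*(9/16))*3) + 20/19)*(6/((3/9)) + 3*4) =20920781250004200/133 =157299107142888.72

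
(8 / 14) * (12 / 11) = 48 / 77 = 0.62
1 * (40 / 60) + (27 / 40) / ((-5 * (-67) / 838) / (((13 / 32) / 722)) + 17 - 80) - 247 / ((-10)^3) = 4838938297 / 5290138500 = 0.91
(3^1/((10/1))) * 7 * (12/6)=21/5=4.20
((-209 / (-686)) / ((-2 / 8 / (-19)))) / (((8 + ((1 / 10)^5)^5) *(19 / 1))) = 4180000000000000000000000000 / 27440000000000000000000000343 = 0.15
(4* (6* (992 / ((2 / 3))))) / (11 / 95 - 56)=-3392640 / 5309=-639.04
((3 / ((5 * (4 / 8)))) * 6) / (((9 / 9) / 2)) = 72 / 5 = 14.40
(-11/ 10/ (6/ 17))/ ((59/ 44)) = -2057/ 885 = -2.32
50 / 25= 2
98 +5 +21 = 124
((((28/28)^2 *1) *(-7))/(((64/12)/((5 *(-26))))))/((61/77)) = 215.38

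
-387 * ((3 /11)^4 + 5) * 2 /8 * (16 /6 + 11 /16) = -761038467 /468512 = -1624.37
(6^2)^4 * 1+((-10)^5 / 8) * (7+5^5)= -37470384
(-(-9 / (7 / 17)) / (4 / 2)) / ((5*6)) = 51 / 140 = 0.36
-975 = -975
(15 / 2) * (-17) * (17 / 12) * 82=-59245 / 4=-14811.25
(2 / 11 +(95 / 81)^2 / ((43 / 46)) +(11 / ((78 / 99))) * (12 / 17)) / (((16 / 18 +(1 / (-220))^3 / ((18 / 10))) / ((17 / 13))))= 1528090772560000 / 90254878964757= 16.93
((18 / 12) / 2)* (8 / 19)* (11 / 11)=0.32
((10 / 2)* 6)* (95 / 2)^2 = 135375 / 2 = 67687.50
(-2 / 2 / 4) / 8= -1 / 32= -0.03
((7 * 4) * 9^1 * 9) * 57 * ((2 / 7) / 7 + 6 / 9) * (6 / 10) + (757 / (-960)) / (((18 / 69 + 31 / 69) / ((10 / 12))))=5162679281 / 94080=54875.42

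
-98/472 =-49/236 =-0.21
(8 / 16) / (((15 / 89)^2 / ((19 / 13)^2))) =2859481 / 76050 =37.60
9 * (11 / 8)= 99 / 8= 12.38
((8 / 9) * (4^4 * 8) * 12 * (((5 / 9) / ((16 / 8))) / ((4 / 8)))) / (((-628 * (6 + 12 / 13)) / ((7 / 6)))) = -372736 / 114453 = -3.26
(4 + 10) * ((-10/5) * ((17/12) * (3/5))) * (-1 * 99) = 2356.20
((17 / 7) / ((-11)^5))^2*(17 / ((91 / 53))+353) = 0.00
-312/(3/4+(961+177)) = -1248/4555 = -0.27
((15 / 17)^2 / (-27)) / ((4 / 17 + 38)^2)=-1 / 50700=-0.00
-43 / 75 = -0.57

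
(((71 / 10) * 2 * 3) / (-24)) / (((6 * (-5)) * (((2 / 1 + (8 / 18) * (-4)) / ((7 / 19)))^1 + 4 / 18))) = 1491 / 20800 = 0.07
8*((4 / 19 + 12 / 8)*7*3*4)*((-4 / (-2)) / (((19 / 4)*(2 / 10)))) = 2419.94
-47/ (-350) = 47/ 350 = 0.13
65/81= 0.80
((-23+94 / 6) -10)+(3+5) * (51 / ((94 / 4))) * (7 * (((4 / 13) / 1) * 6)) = 207.03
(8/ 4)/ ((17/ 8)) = 16/ 17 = 0.94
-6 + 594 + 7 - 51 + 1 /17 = 9249 /17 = 544.06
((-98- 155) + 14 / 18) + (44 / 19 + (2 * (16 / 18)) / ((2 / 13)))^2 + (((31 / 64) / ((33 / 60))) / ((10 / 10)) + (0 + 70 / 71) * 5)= -19730536811 / 365395536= -54.00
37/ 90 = 0.41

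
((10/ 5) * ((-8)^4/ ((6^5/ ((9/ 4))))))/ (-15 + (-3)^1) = -32/ 243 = -0.13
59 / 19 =3.11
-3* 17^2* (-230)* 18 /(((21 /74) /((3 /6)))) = 44269020 /7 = 6324145.71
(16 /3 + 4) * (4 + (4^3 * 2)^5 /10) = 160345445904 /5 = 32069089180.80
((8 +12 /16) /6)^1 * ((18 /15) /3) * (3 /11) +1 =1.16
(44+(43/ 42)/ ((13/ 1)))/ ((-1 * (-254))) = 24067/ 138684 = 0.17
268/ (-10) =-134/ 5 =-26.80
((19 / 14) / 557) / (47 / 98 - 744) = -7 / 2136095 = -0.00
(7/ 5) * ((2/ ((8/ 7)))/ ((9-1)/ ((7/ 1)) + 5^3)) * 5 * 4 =343/ 883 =0.39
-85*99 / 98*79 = -664785 / 98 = -6783.52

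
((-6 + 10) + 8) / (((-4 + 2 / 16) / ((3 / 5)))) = -288 / 155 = -1.86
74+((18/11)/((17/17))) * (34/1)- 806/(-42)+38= 43157/231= 186.83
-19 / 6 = -3.17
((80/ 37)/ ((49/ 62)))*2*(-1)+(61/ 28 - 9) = -89149/ 7252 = -12.29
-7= -7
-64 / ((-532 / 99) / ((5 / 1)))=7920 / 133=59.55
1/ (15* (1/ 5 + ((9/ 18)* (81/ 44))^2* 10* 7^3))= 0.00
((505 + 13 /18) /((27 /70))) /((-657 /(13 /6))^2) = 53844245 /3776065452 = 0.01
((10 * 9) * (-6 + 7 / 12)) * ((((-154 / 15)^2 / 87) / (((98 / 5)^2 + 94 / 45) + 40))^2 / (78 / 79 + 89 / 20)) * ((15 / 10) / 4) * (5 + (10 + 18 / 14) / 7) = -3121618500 / 1738036200881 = -0.00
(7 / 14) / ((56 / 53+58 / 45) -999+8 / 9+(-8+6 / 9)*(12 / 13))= -31005 / 62167186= -0.00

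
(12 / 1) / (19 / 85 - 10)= -340 / 277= -1.23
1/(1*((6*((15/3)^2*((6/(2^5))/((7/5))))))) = 56/1125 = 0.05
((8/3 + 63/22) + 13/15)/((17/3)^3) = 0.04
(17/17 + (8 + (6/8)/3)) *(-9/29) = -333/116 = -2.87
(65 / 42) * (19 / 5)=247 / 42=5.88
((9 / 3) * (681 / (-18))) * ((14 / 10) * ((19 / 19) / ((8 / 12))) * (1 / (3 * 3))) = -1589 / 60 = -26.48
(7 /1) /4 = 7 /4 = 1.75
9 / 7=1.29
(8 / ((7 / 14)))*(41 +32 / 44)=7344 / 11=667.64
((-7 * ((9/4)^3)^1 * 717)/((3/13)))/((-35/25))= 11325015/64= 176953.36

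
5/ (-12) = -5/ 12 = -0.42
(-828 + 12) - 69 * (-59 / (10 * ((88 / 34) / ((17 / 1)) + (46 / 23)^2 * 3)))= -27481401 / 35120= -782.50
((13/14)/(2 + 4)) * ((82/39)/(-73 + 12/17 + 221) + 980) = 48310777/318528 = 151.67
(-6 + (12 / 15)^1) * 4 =-104 / 5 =-20.80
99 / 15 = 33 / 5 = 6.60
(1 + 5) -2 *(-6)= 18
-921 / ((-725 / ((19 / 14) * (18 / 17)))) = 1.83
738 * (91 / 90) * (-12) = -8954.40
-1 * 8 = -8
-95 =-95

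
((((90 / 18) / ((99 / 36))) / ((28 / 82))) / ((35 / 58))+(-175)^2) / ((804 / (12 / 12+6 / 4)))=27519385 / 288904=95.25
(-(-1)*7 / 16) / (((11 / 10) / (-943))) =-33005 / 88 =-375.06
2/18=1/9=0.11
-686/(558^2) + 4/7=620327/1089774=0.57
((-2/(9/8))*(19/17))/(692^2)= -19/4579137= -0.00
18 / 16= 9 / 8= 1.12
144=144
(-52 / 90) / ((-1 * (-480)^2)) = 13 / 5184000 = 0.00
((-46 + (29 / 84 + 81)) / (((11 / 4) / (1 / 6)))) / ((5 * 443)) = 2969 / 3069990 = 0.00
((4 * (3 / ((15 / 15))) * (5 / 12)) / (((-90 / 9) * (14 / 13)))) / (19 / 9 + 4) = -117 / 1540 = -0.08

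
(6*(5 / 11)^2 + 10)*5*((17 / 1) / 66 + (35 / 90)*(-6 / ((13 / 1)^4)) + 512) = 3283103563000 / 114044073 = 28788.02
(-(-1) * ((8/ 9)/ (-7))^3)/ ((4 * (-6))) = 0.00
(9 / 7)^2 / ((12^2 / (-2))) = -9 / 392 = -0.02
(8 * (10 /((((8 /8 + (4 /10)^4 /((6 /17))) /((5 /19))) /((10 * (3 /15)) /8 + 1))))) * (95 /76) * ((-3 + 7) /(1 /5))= 23437500 /38209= 613.40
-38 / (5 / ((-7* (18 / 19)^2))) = 4536 / 95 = 47.75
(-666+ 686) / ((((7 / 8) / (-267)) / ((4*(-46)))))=7860480 / 7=1122925.71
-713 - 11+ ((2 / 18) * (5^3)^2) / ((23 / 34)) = 381382 / 207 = 1842.43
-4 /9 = -0.44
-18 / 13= -1.38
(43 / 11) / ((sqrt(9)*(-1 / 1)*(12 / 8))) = -86 / 99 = -0.87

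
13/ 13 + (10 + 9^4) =6572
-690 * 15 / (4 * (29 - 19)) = -1035 / 4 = -258.75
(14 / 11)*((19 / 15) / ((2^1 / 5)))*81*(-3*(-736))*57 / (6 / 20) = 1506496320 / 11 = 136954210.91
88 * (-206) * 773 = -14012944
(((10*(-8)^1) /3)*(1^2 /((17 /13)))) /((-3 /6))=2080 /51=40.78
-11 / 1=-11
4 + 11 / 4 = 27 / 4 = 6.75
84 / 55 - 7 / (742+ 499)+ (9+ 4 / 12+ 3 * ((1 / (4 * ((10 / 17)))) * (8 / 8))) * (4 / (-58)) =18765209 / 23752740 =0.79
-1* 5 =-5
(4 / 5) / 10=2 / 25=0.08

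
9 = 9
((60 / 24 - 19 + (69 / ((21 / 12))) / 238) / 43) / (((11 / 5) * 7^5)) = -136065 / 13244218526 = -0.00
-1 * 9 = -9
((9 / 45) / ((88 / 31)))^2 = 961 / 193600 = 0.00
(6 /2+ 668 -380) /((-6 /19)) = -1843 /2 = -921.50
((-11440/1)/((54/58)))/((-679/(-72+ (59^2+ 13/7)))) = 7921101760/128331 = 61723.99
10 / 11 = 0.91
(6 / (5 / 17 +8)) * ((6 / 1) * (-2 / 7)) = -408 / 329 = -1.24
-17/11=-1.55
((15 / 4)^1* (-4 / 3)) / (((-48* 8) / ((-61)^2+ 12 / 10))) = 18611 / 384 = 48.47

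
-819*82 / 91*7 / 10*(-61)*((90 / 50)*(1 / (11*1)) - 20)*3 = -515703699 / 275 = -1875286.18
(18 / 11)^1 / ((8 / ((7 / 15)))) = 21 / 220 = 0.10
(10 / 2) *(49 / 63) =35 / 9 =3.89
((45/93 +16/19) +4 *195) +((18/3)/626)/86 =12387692285/15854702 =781.33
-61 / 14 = -4.36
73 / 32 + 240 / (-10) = -695 / 32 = -21.72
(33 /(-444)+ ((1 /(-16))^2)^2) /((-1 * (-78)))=-0.00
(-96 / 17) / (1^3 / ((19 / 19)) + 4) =-96 / 85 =-1.13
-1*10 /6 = -5 /3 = -1.67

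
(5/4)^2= 25/16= 1.56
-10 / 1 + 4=-6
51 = 51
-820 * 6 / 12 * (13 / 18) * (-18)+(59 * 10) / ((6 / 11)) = 19235 / 3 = 6411.67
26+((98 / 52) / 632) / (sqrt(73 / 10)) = 49 * sqrt(730) / 1199536+26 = 26.00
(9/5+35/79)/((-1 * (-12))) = 443/2370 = 0.19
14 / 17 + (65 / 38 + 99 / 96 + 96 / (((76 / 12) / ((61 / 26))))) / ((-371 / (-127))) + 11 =1243065865 / 49850528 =24.94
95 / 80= 1.19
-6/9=-0.67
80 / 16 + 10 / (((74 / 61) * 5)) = 246 / 37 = 6.65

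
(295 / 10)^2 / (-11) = -3481 / 44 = -79.11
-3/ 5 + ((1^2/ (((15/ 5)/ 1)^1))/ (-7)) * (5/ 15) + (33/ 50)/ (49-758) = -1377539/ 2233350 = -0.62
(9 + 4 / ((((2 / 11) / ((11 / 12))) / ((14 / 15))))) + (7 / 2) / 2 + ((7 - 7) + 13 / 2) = 6493 / 180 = 36.07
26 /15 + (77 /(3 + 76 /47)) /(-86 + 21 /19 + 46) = 1.30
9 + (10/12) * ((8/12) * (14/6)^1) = 278/27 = 10.30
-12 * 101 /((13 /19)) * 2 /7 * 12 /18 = -30704 /91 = -337.41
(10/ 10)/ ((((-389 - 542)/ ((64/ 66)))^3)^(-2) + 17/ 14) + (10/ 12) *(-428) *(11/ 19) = -23942723530006602107672829840644/ 116414603198203628054499386199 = -205.67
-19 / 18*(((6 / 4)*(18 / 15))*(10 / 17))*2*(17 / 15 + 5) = -3496 / 255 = -13.71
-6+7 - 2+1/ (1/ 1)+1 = 1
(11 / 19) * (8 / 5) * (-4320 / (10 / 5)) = -38016 / 19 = -2000.84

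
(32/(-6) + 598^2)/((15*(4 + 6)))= 536398/225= 2383.99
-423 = -423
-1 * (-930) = 930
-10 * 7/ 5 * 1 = -14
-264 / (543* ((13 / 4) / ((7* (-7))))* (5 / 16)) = 275968 / 11765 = 23.46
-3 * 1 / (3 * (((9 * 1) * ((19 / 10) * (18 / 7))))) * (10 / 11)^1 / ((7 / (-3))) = 50 / 5643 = 0.01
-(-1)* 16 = 16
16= 16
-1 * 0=0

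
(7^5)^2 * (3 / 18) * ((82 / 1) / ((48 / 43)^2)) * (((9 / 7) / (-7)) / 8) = -437023799009 / 6144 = -71130175.62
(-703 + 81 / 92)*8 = -129190 / 23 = -5616.96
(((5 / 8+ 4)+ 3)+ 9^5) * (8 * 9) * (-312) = -1326648024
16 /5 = 3.20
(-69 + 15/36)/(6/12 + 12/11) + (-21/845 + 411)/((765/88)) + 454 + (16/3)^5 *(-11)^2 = 127693819468291/244348650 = 522588.60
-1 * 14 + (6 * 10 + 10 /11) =46.91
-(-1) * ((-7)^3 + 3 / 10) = -3427 / 10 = -342.70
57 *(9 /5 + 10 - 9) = 798 /5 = 159.60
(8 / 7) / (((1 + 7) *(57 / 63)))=3 / 19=0.16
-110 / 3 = -36.67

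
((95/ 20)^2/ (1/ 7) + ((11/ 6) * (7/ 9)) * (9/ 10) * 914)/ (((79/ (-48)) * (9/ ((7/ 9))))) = -2235919/ 31995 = -69.88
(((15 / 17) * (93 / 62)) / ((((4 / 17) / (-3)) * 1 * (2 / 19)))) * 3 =-7695 / 16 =-480.94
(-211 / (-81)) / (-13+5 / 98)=-20678 / 102789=-0.20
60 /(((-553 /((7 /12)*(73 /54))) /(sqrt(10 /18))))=-0.06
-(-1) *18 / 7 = 18 / 7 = 2.57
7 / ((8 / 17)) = 119 / 8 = 14.88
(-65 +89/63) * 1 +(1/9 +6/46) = -30596/483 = -63.35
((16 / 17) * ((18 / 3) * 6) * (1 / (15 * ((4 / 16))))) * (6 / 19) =4608 / 1615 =2.85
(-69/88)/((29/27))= -1863/2552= -0.73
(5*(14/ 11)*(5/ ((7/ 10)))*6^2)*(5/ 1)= 90000/ 11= 8181.82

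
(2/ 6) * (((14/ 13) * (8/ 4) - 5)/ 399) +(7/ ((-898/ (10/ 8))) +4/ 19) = 0.20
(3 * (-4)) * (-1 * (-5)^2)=300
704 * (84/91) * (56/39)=157696/169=933.11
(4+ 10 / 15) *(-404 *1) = -1885.33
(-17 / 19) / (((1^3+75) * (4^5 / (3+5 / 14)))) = -799 / 20701184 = -0.00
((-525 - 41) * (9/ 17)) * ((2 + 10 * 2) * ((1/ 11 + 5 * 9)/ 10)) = -2526624/ 85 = -29724.99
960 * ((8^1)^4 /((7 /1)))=3932160 /7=561737.14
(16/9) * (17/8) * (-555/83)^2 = 1163650/6889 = 168.91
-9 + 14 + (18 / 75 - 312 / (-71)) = 17101 / 1775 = 9.63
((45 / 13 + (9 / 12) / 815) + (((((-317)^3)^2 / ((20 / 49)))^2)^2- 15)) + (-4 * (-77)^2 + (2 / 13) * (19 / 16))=12952021899273765683284300330939048401814285854582681176873412040004999 / 339040000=38202046659018893591565300000000000000000000000000000000000000.00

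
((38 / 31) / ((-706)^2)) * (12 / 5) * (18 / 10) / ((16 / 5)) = 513 / 154515160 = 0.00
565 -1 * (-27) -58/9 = 5270/9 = 585.56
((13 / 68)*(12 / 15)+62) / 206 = 5283 / 17510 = 0.30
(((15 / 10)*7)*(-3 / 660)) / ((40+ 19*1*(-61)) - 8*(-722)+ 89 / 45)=-189 / 18449552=-0.00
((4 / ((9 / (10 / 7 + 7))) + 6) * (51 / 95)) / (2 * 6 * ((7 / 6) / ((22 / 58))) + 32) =57409 / 756105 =0.08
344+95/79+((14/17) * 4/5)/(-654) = 757995233/2195805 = 345.20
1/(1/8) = 8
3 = 3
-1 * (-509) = 509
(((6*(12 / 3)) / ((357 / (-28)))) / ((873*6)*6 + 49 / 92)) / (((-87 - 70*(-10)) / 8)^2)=-0.00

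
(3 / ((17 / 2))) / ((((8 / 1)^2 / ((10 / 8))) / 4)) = 15 / 544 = 0.03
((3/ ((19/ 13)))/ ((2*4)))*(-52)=-13.34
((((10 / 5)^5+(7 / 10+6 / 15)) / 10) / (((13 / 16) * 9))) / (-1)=-1324 / 2925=-0.45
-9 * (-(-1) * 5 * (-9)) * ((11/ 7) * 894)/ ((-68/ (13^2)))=-336544065/ 238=-1414050.69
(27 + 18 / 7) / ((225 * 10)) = 23 / 1750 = 0.01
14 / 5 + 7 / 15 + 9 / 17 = 968 / 255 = 3.80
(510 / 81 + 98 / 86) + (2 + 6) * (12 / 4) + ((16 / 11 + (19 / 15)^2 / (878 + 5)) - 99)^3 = -416541528636578091568676077 / 448824107675791546875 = -928072.98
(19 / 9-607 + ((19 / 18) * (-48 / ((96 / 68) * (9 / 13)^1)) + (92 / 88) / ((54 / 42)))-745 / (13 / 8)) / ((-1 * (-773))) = -1.44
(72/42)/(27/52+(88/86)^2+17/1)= 384592/4165259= 0.09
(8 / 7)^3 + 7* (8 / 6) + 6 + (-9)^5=-60744107 / 1029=-59032.17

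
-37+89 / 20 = -651 / 20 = -32.55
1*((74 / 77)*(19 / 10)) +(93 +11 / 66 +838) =2155213 / 2310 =932.99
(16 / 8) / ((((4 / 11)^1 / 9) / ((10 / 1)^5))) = 4950000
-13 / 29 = -0.45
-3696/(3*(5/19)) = -23408/5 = -4681.60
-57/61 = -0.93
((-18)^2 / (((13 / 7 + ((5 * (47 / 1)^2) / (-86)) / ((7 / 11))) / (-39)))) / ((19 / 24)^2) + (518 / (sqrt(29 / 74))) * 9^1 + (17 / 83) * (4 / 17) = 363843160964 / 3606856051 + 4662 * sqrt(2146) / 29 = 7548.01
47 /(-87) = -47 /87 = -0.54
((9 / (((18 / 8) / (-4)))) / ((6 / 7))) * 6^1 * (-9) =1008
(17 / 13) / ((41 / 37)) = 629 / 533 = 1.18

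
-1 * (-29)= 29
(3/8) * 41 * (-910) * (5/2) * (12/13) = -64575/2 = -32287.50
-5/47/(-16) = 5/752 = 0.01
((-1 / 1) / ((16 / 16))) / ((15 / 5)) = -1 / 3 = -0.33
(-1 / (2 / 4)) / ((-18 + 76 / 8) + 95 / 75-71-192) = 60 / 8107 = 0.01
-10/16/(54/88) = -55/54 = -1.02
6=6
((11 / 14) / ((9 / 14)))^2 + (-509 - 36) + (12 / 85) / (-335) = -1253584372 / 2306475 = -543.51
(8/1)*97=776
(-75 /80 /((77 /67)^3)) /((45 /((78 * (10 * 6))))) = -58648785 /913066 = -64.23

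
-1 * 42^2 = -1764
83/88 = 0.94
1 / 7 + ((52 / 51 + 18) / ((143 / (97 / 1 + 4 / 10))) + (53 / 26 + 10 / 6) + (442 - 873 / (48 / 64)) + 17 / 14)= -35939042 / 51051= -703.98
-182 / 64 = -91 / 32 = -2.84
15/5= 3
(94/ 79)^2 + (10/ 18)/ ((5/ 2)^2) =1.50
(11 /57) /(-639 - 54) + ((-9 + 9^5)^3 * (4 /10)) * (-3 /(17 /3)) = -2660461339395686417 /61047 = -43580541867670.59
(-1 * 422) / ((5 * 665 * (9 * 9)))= -422 / 269325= -0.00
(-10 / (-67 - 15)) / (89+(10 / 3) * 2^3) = 15 / 14227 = 0.00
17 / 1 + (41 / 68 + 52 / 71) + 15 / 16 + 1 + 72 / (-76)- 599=-212698817 / 366928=-579.67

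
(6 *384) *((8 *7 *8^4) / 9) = 58720256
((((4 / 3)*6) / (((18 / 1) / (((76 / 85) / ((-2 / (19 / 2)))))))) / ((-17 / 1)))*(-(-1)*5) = 1444 / 2601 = 0.56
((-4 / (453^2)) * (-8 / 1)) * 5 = 0.00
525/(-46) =-525/46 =-11.41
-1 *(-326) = 326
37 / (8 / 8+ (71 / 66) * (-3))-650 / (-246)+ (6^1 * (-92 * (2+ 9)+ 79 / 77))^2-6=547611730189 / 14883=36794445.35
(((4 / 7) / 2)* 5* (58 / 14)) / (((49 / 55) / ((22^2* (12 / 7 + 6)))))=416869200 / 16807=24803.31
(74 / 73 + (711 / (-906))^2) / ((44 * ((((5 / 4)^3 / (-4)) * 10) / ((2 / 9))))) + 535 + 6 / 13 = 716906030034811 / 1338860469375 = 535.46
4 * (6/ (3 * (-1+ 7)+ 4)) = 12/ 11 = 1.09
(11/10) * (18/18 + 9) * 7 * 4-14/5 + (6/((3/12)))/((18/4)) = 4658/15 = 310.53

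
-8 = -8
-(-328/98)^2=-26896/2401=-11.20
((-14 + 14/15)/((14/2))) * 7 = -196/15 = -13.07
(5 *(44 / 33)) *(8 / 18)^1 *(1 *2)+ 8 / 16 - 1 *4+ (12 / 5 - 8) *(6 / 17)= 2063 / 4590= 0.45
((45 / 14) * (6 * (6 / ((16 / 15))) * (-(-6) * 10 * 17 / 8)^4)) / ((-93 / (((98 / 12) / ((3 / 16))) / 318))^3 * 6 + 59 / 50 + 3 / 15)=-3597625542877734375 / 235704430855099372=-15.26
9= 9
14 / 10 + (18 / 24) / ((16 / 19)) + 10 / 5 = 1373 / 320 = 4.29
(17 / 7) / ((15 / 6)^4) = 272 / 4375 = 0.06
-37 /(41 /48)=-1776 /41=-43.32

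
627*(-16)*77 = -772464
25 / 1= 25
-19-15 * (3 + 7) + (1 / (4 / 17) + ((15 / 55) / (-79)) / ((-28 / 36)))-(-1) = -3984257 / 24332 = -163.75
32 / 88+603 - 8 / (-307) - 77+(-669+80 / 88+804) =2236583 / 3377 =662.30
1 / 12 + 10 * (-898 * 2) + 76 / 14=-1508177 / 84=-17954.49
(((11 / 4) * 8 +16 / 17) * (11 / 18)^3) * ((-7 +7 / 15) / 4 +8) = 3304873 / 99144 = 33.33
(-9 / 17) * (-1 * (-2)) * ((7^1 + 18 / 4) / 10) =-207 / 170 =-1.22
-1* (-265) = 265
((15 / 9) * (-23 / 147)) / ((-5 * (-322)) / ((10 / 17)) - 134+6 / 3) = -23 / 229761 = -0.00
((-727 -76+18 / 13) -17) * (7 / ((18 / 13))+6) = -1058879 / 117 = -9050.25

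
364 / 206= 182 / 103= 1.77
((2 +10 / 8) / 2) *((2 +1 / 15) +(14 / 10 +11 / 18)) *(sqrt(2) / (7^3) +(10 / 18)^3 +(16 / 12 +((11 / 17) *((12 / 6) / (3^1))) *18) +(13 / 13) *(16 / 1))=4771 *sqrt(2) / 246960 +298822043 / 1784592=167.47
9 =9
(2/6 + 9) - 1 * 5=13/3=4.33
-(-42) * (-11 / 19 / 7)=-66 / 19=-3.47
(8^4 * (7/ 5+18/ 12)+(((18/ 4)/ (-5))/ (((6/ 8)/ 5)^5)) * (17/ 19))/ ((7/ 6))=6536192/ 5985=1092.10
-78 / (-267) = 26 / 89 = 0.29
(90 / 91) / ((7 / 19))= 1710 / 637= 2.68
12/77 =0.16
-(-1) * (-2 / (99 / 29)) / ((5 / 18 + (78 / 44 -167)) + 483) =-58 / 31487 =-0.00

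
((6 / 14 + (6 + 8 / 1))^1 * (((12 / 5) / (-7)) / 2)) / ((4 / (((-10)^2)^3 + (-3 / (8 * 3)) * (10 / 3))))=-34628557 / 56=-618367.09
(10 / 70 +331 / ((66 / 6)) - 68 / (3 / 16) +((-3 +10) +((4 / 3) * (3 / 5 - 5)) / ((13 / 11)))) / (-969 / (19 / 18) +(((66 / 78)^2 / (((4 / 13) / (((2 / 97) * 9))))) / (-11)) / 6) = 641611156 / 1782713625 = 0.36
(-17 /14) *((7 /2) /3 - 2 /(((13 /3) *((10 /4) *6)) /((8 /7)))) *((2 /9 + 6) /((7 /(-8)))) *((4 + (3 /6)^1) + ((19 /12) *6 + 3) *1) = 14283536 /85995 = 166.10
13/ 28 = 0.46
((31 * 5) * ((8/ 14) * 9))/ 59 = 5580/ 413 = 13.51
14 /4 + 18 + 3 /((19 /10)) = 877 /38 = 23.08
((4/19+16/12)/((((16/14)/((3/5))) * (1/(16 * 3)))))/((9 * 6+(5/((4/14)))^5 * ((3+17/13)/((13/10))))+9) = 178464/24948179615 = 0.00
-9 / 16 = -0.56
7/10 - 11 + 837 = 8267/10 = 826.70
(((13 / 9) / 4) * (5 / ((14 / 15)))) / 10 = 65 / 336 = 0.19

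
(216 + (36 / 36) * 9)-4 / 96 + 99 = 7775 / 24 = 323.96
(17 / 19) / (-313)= -17 / 5947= -0.00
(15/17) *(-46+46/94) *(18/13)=-577530/10387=-55.60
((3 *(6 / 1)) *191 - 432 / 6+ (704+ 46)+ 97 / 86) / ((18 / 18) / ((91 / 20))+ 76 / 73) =3265.29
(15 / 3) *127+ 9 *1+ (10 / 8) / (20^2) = 206081 / 320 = 644.00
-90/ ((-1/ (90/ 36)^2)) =1125/ 2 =562.50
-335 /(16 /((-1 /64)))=335 /1024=0.33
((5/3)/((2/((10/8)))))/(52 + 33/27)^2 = 675/1835528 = 0.00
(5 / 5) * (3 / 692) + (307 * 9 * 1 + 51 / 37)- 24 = 70164759 / 25604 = 2740.38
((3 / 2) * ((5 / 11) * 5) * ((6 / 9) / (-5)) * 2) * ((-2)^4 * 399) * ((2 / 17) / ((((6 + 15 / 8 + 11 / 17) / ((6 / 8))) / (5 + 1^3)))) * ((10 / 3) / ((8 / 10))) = -1008000 / 671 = -1502.24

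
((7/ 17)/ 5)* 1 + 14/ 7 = 177/ 85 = 2.08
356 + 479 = 835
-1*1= -1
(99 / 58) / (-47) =-99 / 2726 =-0.04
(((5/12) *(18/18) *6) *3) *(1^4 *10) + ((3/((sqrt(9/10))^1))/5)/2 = sqrt(10)/10 + 75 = 75.32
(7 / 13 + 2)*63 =2079 / 13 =159.92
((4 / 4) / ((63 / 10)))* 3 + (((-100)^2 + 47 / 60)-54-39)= 4161469 / 420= 9908.26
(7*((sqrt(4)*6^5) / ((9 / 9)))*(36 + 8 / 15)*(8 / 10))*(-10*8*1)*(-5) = 1272692736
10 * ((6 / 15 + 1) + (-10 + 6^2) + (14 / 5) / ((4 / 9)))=337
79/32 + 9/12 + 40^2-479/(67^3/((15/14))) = 1603.22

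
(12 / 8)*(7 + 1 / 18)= 127 / 12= 10.58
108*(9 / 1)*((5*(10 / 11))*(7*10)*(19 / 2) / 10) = 3231900 / 11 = 293809.09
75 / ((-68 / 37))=-40.81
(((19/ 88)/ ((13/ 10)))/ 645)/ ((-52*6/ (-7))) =133/ 23021856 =0.00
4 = 4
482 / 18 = 241 / 9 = 26.78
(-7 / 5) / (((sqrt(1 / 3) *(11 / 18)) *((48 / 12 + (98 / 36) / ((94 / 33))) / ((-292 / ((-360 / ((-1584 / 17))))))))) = 41501376 *sqrt(3) / 1187875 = 60.51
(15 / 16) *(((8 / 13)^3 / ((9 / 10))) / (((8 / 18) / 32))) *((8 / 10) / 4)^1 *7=53760 / 2197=24.47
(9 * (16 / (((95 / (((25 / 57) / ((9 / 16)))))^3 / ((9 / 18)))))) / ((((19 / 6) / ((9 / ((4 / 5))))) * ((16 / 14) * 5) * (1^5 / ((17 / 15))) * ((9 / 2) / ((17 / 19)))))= 207155200 / 37143052370667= 0.00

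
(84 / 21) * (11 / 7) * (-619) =-27236 / 7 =-3890.86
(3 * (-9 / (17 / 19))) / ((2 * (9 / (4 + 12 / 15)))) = -684 / 85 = -8.05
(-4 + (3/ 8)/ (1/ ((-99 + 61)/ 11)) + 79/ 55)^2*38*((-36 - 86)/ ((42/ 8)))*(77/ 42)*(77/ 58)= -92823151/ 2900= -32007.98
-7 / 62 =-0.11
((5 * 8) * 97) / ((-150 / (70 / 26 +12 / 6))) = -23668 / 195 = -121.37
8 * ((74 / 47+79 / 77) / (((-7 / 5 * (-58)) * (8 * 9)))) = 15685 / 4407942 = 0.00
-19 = -19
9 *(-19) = -171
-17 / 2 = -8.50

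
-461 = -461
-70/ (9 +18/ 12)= -20/ 3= -6.67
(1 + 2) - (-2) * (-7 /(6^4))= 1937 /648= 2.99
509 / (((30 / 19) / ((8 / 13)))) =38684 / 195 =198.38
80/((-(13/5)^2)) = -2000/169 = -11.83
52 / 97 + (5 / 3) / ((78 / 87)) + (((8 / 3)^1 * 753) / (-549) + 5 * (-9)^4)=45419333257 / 1384578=32803.74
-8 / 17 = -0.47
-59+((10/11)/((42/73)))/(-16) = -218429/3696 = -59.10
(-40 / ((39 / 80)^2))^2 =65536000000 / 2313441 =28328.36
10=10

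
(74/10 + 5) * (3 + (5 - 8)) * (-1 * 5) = 0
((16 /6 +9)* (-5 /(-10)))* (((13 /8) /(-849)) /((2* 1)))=-455 /81504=-0.01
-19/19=-1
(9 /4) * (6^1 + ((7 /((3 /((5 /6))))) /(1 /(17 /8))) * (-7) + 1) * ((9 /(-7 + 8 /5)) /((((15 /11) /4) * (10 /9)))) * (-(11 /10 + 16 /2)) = -1975.10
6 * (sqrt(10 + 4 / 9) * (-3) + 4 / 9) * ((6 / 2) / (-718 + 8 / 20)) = -10 / 897 + 15 * sqrt(94) / 598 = 0.23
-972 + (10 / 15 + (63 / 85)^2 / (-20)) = -421084907 / 433500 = -971.36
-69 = -69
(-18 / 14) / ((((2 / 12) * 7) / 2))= -108 / 49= -2.20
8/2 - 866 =-862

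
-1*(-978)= 978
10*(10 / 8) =25 / 2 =12.50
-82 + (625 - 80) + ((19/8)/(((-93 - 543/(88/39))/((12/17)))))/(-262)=10091385905/21795649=463.00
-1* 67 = -67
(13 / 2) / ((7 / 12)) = 78 / 7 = 11.14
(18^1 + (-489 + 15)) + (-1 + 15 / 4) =-1813 / 4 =-453.25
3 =3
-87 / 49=-1.78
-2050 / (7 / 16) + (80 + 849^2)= 5013367 / 7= 716195.29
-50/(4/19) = -475/2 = -237.50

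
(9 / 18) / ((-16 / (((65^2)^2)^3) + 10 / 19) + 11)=108072172199008544921875 / 2491347969640302246093142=0.04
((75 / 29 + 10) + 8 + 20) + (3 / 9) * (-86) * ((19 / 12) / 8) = 145795 / 4176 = 34.91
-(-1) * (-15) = -15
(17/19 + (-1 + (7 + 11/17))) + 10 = 5666/323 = 17.54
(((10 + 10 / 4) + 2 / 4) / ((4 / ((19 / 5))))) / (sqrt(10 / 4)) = 247 * sqrt(10) / 100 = 7.81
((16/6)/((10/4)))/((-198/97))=-776/1485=-0.52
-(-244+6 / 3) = 242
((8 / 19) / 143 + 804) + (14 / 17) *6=37364320 / 46189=808.94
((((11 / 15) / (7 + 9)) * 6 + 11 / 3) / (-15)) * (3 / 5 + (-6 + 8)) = -6149 / 9000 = -0.68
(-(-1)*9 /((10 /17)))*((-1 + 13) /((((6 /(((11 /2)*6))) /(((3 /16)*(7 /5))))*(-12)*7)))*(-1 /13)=5049 /20800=0.24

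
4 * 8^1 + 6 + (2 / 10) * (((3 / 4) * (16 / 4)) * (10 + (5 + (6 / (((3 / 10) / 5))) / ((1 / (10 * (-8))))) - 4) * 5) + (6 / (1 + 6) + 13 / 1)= -167406 / 7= -23915.14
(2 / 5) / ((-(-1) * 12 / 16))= 8 / 15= 0.53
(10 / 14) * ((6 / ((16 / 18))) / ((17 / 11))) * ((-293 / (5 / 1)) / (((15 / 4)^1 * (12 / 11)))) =-106359 / 2380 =-44.69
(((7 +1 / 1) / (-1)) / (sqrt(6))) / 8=-sqrt(6) / 6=-0.41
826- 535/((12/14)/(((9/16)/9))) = 75551/96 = 786.99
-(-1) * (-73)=-73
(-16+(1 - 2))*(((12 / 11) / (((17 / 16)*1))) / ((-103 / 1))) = 192 / 1133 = 0.17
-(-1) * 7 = 7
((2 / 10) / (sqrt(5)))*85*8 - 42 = -42 +136*sqrt(5) / 5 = 18.82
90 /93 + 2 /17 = 1.09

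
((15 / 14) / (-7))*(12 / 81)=-10 / 441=-0.02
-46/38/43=-23/817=-0.03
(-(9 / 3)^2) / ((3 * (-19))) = 3 / 19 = 0.16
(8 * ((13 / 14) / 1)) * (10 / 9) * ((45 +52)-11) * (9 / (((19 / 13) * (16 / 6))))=218010 / 133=1639.17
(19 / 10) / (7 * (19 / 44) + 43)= 418 / 10125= 0.04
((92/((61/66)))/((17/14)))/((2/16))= 680064/1037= 655.80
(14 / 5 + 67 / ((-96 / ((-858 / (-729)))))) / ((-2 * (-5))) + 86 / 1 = 50270591 / 583200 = 86.20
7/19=0.37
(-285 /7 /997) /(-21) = 95 /48853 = 0.00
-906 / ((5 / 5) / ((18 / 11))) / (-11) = 16308 / 121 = 134.78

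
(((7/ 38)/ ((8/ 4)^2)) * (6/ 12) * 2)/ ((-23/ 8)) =-7/ 437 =-0.02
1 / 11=0.09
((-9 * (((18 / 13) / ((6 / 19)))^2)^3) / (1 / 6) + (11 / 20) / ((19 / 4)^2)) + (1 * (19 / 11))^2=-383689.02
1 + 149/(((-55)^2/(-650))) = -3753/121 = -31.02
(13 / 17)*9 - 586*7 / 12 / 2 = -33463 / 204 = -164.03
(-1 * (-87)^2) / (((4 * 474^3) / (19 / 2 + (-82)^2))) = -3775249 / 31554496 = -0.12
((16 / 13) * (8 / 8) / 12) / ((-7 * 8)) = -1 / 546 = -0.00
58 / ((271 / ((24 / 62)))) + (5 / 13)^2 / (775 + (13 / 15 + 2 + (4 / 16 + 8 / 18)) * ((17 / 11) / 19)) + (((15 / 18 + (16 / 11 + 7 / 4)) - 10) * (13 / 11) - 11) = -1080061538959360423 / 60126661230929436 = -17.96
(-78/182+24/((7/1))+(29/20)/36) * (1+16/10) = 28457/3600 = 7.90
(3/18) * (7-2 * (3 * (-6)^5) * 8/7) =373297/42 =8888.02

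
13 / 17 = 0.76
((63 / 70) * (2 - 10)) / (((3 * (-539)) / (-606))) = -7272 / 2695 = -2.70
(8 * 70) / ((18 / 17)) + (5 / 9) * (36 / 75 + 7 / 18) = 428791 / 810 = 529.37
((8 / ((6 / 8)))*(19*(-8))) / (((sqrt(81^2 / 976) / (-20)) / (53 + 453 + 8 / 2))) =66150400*sqrt(61) / 81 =6378409.14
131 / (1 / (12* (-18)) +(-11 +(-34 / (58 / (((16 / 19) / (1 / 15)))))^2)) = 8590693896 / 2873962823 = 2.99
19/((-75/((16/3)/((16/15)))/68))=-1292/15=-86.13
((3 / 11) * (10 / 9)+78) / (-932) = -646 / 7689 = -0.08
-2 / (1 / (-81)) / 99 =18 / 11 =1.64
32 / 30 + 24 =376 / 15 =25.07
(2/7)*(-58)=-116/7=-16.57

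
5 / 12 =0.42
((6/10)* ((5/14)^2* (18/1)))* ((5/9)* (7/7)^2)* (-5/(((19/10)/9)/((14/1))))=-33750/133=-253.76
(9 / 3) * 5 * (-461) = -6915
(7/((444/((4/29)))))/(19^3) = 7/22079121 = 0.00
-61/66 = -0.92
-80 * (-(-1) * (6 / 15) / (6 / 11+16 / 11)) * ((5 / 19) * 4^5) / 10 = -8192 / 19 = -431.16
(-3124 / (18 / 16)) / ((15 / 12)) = -99968 / 45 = -2221.51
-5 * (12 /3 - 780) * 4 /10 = 1552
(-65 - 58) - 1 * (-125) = 2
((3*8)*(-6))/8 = -18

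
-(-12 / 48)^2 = -1 / 16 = -0.06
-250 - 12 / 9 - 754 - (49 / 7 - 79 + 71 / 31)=-87013 / 93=-935.62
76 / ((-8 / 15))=-285 / 2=-142.50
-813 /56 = -14.52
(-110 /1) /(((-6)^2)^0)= -110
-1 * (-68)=68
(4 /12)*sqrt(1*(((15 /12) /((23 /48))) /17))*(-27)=-18*sqrt(5865) /391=-3.53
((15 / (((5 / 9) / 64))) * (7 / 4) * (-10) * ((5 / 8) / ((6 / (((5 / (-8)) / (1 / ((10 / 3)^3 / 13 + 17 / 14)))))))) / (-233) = -2495875 / 72696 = -34.33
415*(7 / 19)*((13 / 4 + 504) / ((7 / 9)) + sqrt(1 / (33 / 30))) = 2905*sqrt(110) / 209 + 7578315 / 76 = 99860.45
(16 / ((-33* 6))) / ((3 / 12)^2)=-128 / 99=-1.29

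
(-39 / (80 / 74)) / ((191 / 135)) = -38961 / 1528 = -25.50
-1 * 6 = -6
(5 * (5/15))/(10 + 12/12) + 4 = 4.15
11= 11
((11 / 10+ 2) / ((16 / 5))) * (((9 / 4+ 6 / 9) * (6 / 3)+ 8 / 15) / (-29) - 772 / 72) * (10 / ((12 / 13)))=-5754437 / 50112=-114.83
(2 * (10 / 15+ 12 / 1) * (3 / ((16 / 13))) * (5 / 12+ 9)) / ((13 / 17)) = 36499 / 48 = 760.40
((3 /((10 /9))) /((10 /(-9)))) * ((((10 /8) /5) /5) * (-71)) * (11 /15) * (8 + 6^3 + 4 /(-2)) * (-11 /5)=-77241681 /25000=-3089.67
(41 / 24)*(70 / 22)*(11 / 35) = 41 / 24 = 1.71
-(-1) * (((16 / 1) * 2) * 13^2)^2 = 29246464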